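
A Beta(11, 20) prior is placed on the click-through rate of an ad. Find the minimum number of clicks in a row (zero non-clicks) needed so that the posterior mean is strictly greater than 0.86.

k = 112

After k clicks and 0 non-clicks the posterior is Beta(11+k, 20), with mean (11+k)/(11+20+k).
Set (11+k)/(31+k) > 0.86 and solve: k > (0.86·31 − 11)/(1 − 0.86) = 111.857.
The smallest integer exceeding 111.857 is 112, and checking k=112: (123)/(143) = 0.8601 > 0.86.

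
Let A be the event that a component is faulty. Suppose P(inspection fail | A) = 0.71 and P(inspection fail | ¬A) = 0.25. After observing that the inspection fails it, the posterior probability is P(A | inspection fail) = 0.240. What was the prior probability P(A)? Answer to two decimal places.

P(A) = 0.10

In odds form, posterior odds = prior odds × likelihood ratio, so prior odds = posterior odds ÷ LR.
Posterior odds = 0.240/(1−0.240) = 0.3158. LR = 0.71/0.25 = 2.8400.
Prior odds = 0.3158/2.8400 = 0.1112, so P(A) = 0.1112/(1+0.1112) ≈ 0.10.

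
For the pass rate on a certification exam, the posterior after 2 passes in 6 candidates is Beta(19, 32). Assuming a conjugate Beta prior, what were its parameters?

Beta(17, 28)

Beta is conjugate to the binomial likelihood: posterior = Beta(a+s, b+f).
So a = 19 − 2 = 17 and b = 32 − 4 = 28.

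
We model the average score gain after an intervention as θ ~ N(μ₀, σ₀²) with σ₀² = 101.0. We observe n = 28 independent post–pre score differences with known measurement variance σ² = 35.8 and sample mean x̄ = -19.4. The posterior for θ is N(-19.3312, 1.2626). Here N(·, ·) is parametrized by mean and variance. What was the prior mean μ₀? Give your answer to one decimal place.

With known observation variance, the Normal–Normal posterior has precision τ_n = τ₀ + n/σ² and mean μ_n = (τ₀μ₀ + (n/σ²)x̄)/τ_n.
Here τ₀ = 1/101.0 = 0.009901 and τ_data = 28/35.8 = 0.782123, so τ_n = 0.792024.
Rearranging for μ₀: μ₀ = (μ_n·τ_n − τ_data·x̄)/τ₀ = (-19.3312·0.792024 − 0.782123·-19.4) / 0.009901 = -0.137588/0.009901 ≈ -13.9.

μ₀ = -13.9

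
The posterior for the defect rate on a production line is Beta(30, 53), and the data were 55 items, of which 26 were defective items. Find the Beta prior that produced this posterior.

Beta(4, 24)

Under Beta–binomial conjugacy the posterior parameters are (a+s, b+f).
Subtract the data counts: 30−26=4, 53−29=24.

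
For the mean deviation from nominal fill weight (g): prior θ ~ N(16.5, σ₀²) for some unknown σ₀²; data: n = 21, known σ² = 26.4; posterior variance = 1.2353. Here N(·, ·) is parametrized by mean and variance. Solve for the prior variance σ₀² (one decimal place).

Posterior precision equals prior precision plus data precision: 1/σ_n² = 1/σ₀² + n/σ².
So 1/σ₀² = 1/1.2353 − 21/26.4 = 0.809520 − 0.795455 = 0.014065.
Hence σ₀² = 1/0.014065 ≈ 71.1.

σ₀² = 71.1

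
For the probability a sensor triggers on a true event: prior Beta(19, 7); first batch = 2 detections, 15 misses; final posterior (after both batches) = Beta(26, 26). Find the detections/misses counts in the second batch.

Sequential conjugate updates are equivalent to a single update on the pooled data, so total successes = posterior α − prior α and total failures = posterior β − prior β.
Total across both batches: 26−19=7 detections, 26−7=19 misses.
Subtract the first batch: 7−2=5 detections and 19−15=4 misses.

5 detections and 4 misses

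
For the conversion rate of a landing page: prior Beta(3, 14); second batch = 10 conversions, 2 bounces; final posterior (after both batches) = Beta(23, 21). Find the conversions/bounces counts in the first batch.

Sequential conjugate updates are equivalent to a single update on the pooled data, so total successes = posterior α − prior α and total failures = posterior β − prior β.
Total across both batches: 23−3=20 conversions, 21−14=7 bounces.
Subtract the second batch: 20−10=10 conversions and 7−2=5 bounces.

10 conversions and 5 bounces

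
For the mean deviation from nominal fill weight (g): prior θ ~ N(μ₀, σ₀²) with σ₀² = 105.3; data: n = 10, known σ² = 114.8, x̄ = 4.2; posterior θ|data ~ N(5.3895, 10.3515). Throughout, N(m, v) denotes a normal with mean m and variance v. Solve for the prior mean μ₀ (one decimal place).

μ₀ = 16.3

The posterior mean is a precision-weighted average: μ_n = (τ₀μ₀ + τ_data·x̄)/(τ₀+τ_data), with τ₀=1/σ₀² and τ_data=n/σ².
Here τ₀ = 1/105.3 = 0.009497 and τ_data = 10/114.8 = 0.087108, so τ_n = 0.096605.
Rearranging for μ₀: μ₀ = (μ_n·τ_n − τ_data·x̄)/τ₀ = (5.3895·0.096605 − 0.087108·4.2) / 0.009497 = 0.154799/0.009497 ≈ 16.3.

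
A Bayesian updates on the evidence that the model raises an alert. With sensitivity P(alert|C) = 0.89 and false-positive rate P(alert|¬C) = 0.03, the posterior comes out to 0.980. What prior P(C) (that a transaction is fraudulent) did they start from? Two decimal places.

P(C) = 0.62

Bayes' rule in odds form gives O(C|E) = O(C)·[P(E|C)/P(E|¬C)], hence O(C) = O(C|E)/LR.
Posterior odds = 0.980/(1−0.980) = 49.0000. LR = 0.89/0.03 = 29.6667.
Prior odds = 49.0000/29.6667 = 1.6517, so P(C) = 1.6517/(1+1.6517) ≈ 0.62.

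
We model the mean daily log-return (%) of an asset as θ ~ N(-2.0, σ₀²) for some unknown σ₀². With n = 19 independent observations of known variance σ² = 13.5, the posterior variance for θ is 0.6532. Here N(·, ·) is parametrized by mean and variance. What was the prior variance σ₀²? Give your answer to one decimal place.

σ₀² = 8.1

Posterior precision equals prior precision plus data precision: 1/σ_n² = 1/σ₀² + n/σ².
So 1/σ₀² = 1/0.6532 − 19/13.5 = 1.530925 − 1.407407 = 0.123518.
Hence σ₀² = 1/0.123518 ≈ 8.1.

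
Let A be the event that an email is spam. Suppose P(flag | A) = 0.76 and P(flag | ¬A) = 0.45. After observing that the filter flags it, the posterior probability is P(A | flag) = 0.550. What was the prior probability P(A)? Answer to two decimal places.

Bayes' rule in odds form gives O(A|E) = O(A)·[P(E|A)/P(E|¬A)], hence O(A) = O(A|E)/LR.
Posterior odds = 0.550/(1−0.550) = 1.2222. LR = 0.76/0.45 = 1.6889.
Prior odds = 1.2222/1.6889 = 0.7237, so P(A) = 0.7237/(1+0.7237) ≈ 0.42.

P(A) = 0.42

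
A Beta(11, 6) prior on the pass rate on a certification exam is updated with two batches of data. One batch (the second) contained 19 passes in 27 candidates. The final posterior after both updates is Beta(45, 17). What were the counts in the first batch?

15 passes and 3 failures

Sequential conjugate updates are equivalent to a single update on the pooled data, so total successes = posterior α − prior α and total failures = posterior β − prior β.
Total across both batches: 45−11=34 passes, 17−6=11 failures.
Subtract the second batch: 34−19=15 passes and 11−8=3 failures.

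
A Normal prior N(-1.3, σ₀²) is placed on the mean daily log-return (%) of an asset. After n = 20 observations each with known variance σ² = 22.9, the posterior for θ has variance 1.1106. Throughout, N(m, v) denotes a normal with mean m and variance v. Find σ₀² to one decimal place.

For the Normal–Normal model with known σ², precisions add: τ_n = τ₀ + n/σ².
So 1/σ₀² = 1/1.1106 − 20/22.9 = 0.900414 − 0.873362 = 0.027052.
Hence σ₀² = 1/0.027052 ≈ 37.0.

σ₀² = 37.0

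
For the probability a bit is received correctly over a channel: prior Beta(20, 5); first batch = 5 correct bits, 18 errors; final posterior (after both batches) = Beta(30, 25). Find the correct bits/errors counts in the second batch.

Because Beta–binomial updating is additive in the counts, the combined data contributed (α_post−α_prior, β_post−β_prior) successes and failures.
Total across both batches: 30−20=10 correct bits, 25−5=20 errors.
Subtract the first batch: 10−5=5 correct bits and 20−18=2 errors.

5 correct bits and 2 errors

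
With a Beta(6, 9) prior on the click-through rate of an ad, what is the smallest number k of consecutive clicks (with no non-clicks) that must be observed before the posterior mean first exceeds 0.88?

After k clicks and 0 non-clicks the posterior is Beta(6+k, 9), with mean (6+k)/(6+9+k).
Set (6+k)/(15+k) > 0.88 and solve: k > (0.88·15 − 6)/(1 − 0.88) = 60.000.
The smallest integer exceeding 60.000 is 61, and checking k=61: (67)/(76) = 0.8816 > 0.88.

k = 61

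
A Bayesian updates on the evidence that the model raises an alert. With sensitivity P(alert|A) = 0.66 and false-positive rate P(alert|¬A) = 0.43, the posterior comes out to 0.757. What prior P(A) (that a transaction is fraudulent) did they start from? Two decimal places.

In odds form, posterior odds = prior odds × likelihood ratio, so prior odds = posterior odds ÷ LR.
Posterior odds = 0.757/(1−0.757) = 3.1152. LR = 0.66/0.43 = 1.5349.
Prior odds = 3.1152/1.5349 = 2.0296, so P(A) = 2.0296/(1+2.0296) ≈ 0.67.

P(A) = 0.67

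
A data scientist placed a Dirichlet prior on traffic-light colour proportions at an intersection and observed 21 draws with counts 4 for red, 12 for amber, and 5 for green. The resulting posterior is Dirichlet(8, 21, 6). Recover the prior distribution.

Dirichlet(4, 9, 1)

For a Dirichlet(α) prior with multinomial counts c, the posterior is Dirichlet(α + c) componentwise.
Subtract each count from the matching posterior parameter: 8−4=4, 21−12=9, 6−5=1.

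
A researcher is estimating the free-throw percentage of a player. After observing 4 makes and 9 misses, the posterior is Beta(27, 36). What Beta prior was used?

Beta(23, 27)

Beta is conjugate to the binomial likelihood: posterior = Beta(α+s, β+f).
So α = 27 − 4 = 23 and β = 36 − 9 = 27.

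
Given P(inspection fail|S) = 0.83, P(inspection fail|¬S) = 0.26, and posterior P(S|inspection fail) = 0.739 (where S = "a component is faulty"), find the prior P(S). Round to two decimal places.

P(S) = 0.47

In odds form, posterior odds = prior odds × likelihood ratio, so prior odds = posterior odds ÷ LR.
Posterior odds = 0.739/(1−0.739) = 2.8314. LR = 0.83/0.26 = 3.1923.
Prior odds = 2.8314/3.1923 = 0.8869, so P(S) = 0.8869/(1+0.8869) ≈ 0.47.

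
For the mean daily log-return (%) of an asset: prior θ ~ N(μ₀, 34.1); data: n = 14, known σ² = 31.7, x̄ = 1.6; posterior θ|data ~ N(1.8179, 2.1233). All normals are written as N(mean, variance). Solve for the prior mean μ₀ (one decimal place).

μ₀ = 5.1

The posterior mean is a precision-weighted average: μ_n = (τ₀μ₀ + τ_data·x̄)/(τ₀+τ_data), with τ₀=1/σ₀² and τ_data=n/σ².
Here τ₀ = 1/34.1 = 0.029326 and τ_data = 14/31.7 = 0.441640, so τ_n = 0.470966.
Rearranging for μ₀: μ₀ = (μ_n·τ_n − τ_data·x̄)/τ₀ = (1.8179·0.470966 − 0.441640·1.6) / 0.029326 = 0.149545/0.029326 ≈ 5.1.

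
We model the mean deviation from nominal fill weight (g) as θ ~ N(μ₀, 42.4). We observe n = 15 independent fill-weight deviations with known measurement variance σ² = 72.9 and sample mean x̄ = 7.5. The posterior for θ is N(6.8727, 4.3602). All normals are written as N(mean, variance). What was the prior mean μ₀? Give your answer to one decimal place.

With known observation variance, the Normal–Normal posterior has precision τ_n = τ₀ + n/σ² and mean μ_n = (τ₀μ₀ + (n/σ²)x̄)/τ_n.
Here τ₀ = 1/42.4 = 0.023585 and τ_data = 15/72.9 = 0.205761, so τ_n = 0.229346.
Rearranging for μ₀: μ₀ = (μ_n·τ_n − τ_data·x̄)/τ₀ = (6.8727·0.229346 − 0.205761·7.5) / 0.023585 = 0.033019/0.023585 ≈ 1.4.

μ₀ = 1.4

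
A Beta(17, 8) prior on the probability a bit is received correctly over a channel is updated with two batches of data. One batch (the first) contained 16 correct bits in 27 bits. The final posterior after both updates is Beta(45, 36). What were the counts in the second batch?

Because Beta–binomial updating is additive in the counts, the combined data contributed (α_post−α_prior, β_post−β_prior) successes and failures.
Total across both batches: 45−17=28 correct bits, 36−8=28 errors.
Subtract the first batch: 28−16=12 correct bits and 28−11=17 errors.

12 correct bits and 17 errors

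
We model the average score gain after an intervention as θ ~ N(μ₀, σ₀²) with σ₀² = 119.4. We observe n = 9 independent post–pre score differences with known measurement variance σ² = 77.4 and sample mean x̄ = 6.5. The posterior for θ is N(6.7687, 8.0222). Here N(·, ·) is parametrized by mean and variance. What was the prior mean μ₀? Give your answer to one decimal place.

μ₀ = 10.5

The posterior mean is a precision-weighted average: μ_n = (τ₀μ₀ + τ_data·x̄)/(τ₀+τ_data), with τ₀=1/σ₀² and τ_data=n/σ².
Here τ₀ = 1/119.4 = 0.008375 and τ_data = 9/77.4 = 0.116279, so τ_n = 0.124654.
Rearranging for μ₀: μ₀ = (μ_n·τ_n − τ_data·x̄)/τ₀ = (6.7687·0.124654 − 0.116279·6.5) / 0.008375 = 0.087932/0.008375 ≈ 10.5.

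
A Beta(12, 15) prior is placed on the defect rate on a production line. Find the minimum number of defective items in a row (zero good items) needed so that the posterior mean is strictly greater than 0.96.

k = 349

After k defective items and 0 good items the posterior is Beta(12+k, 15), with mean (12+k)/(12+15+k).
Set (12+k)/(27+k) > 0.96 and solve: k > (0.96·27 − 12)/(1 − 0.96) = 348.000.
The smallest integer exceeding 348.000 is 349.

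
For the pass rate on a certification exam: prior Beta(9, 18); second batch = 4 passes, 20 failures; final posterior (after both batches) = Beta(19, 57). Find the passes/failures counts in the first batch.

6 passes and 19 failures

Sequential conjugate updates are equivalent to a single update on the pooled data, so total successes = posterior α − prior α and total failures = posterior β − prior β.
Total across both batches: 19−9=10 passes, 57−18=39 failures.
Subtract the second batch: 10−4=6 passes and 39−20=19 failures.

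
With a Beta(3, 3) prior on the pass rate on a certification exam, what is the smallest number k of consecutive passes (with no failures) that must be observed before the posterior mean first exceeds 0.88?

After k passes and 0 failures the posterior is Beta(3+k, 3), with mean (3+k)/(3+3+k).
Set (3+k)/(6+k) > 0.88 and solve: k > (0.88·6 − 3)/(1 − 0.88) = 19.000.
The smallest integer exceeding 19.000 is 20, and checking k=20: (23)/(26) = 0.8846 > 0.88.

k = 20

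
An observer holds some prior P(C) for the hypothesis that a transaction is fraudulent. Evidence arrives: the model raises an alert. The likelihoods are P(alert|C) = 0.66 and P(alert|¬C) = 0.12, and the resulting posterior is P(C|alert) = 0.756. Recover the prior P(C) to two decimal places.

Bayes' rule in odds form gives O(C|E) = O(C)·[P(E|C)/P(E|¬C)], hence O(C) = O(C|E)/LR.
Posterior odds = 0.756/(1−0.756) = 3.0984. LR = 0.66/0.12 = 5.5000.
Prior odds = 3.0984/5.5000 = 0.5633, so P(C) = 0.5633/(1+0.5633) ≈ 0.36.

P(C) = 0.36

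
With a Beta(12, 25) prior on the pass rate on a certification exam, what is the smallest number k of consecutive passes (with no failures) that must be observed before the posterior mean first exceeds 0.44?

k = 8

After k passes and 0 failures the posterior is Beta(12+k, 25), with mean (12+k)/(12+25+k).
Set (12+k)/(37+k) > 0.44 and solve: k > (0.44·37 − 12)/(1 − 0.44) = 7.643.
The smallest integer exceeding 7.643 is 8, and checking k=8: (20)/(45) = 0.4444 > 0.44.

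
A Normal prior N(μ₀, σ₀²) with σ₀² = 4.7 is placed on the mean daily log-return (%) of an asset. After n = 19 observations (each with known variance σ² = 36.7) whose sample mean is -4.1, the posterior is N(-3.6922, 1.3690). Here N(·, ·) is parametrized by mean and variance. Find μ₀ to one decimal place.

The posterior mean is a precision-weighted average: μ_n = (τ₀μ₀ + τ_data·x̄)/(τ₀+τ_data), with τ₀=1/σ₀² and τ_data=n/σ².
Here τ₀ = 1/4.7 = 0.212766 and τ_data = 19/36.7 = 0.517711, so τ_n = 0.730477.
Rearranging for μ₀: μ₀ = (μ_n·τ_n − τ_data·x̄)/τ₀ = (-3.6922·0.730477 − 0.517711·-4.1) / 0.212766 = -0.574452/0.212766 ≈ -2.7.

μ₀ = -2.7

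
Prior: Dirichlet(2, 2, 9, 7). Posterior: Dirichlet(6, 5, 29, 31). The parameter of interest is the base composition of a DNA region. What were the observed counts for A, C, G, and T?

counts (4, 3, 20, 24)

For a Dirichlet(α) prior with multinomial counts c, the posterior is Dirichlet(α + c) componentwise.
Counts are posterior − prior componentwise: 6−2=4, 5−2=3, 29−9=20, 31−7=24.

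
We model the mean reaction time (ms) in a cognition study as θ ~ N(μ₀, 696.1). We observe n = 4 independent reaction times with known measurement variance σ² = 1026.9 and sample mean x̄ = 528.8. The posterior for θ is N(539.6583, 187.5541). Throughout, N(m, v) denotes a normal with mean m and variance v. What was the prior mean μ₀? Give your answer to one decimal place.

μ₀ = 569.1

With known observation variance, the Normal–Normal posterior has precision τ_n = τ₀ + n/σ² and mean μ_n = (τ₀μ₀ + (n/σ²)x̄)/τ_n.
Here τ₀ = 1/696.1 = 0.001437 and τ_data = 4/1026.9 = 0.003895, so τ_n = 0.005332.
Rearranging for μ₀: μ₀ = (μ_n·τ_n − τ_data·x̄)/τ₀ = (539.6583·0.005332 − 0.003895·528.8) / 0.001437 = 0.817782/0.001437 ≈ 569.1.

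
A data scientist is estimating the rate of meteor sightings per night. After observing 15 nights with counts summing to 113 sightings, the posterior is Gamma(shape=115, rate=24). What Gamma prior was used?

Gamma–Poisson conjugacy: posterior shape = α + Σxᵢ, posterior rate = β + n.
So α = 115 − 113 = 2 and β = 24 − 15 = 9.

Gamma(shape=2, rate=9)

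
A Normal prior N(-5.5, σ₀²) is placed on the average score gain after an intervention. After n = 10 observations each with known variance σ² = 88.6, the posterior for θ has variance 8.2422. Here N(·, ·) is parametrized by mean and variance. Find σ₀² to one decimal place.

σ₀² = 118.2

For the Normal–Normal model with known σ², precisions add: τ_n = τ₀ + n/σ².
So 1/σ₀² = 1/8.2422 − 10/88.6 = 0.121327 − 0.112867 = 0.008460.
Hence σ₀² = 1/0.008460 ≈ 118.2.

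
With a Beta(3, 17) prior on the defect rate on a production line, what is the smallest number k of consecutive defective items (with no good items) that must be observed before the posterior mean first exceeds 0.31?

After k defective items and 0 good items the posterior is Beta(3+k, 17), with mean (3+k)/(3+17+k).
Set (3+k)/(20+k) > 0.31 and solve: k > (0.31·20 − 3)/(1 − 0.31) = 4.638.
The smallest integer exceeding 4.638 is 5, and checking k=5: (8)/(25) = 0.3200 > 0.31.

k = 5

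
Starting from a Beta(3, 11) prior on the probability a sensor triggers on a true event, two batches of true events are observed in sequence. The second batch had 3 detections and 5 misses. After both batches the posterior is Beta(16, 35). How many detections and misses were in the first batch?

Because Beta–binomial updating is additive in the counts, the combined data contributed (α_post−α_prior, β_post−β_prior) successes and failures.
Total across both batches: 16−3=13 detections, 35−11=24 misses.
Subtract the second batch: 13−3=10 detections and 24−5=19 misses.

10 detections and 19 misses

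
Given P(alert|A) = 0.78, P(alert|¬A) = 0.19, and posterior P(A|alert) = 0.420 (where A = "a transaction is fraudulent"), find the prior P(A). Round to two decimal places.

Bayes' rule in odds form gives O(A|E) = O(A)·[P(E|A)/P(E|¬A)], hence O(A) = O(A|E)/LR.
Posterior odds = 0.420/(1−0.420) = 0.7241. LR = 0.78/0.19 = 4.1053.
Prior odds = 0.7241/4.1053 = 0.1764, so P(A) = 0.1764/(1+0.1764) ≈ 0.15.

P(A) = 0.15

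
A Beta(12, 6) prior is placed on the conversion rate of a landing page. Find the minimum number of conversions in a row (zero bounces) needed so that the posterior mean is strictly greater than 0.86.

After k conversions and 0 bounces the posterior is Beta(12+k, 6), with mean (12+k)/(12+6+k).
Set (12+k)/(18+k) > 0.86 and solve: k > (0.86·18 − 12)/(1 − 0.86) = 24.857.
The smallest integer exceeding 24.857 is 25, and checking k=25: (37)/(43) = 0.8605 > 0.86.

k = 25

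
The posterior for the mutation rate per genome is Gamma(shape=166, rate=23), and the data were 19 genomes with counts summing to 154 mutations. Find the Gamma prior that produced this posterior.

Gamma(shape=12, rate=4)

Gamma–Poisson conjugacy: posterior shape = α + Σxᵢ, posterior rate = β + n.
So α = 166 − 154 = 12 and β = 23 − 19 = 4.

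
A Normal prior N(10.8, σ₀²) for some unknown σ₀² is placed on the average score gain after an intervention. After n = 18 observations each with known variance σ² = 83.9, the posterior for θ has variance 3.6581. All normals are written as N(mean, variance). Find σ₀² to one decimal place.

σ₀² = 17.0

Posterior precision equals prior precision plus data precision: 1/σ_n² = 1/σ₀² + n/σ².
So 1/σ₀² = 1/3.6581 − 18/83.9 = 0.273366 − 0.214541 = 0.058825.
Hence σ₀² = 1/0.058825 ≈ 17.0.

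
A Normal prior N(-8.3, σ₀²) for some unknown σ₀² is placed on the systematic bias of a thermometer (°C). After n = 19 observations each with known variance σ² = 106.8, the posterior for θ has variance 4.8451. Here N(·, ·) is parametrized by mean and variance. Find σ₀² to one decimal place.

σ₀² = 35.1

For the Normal–Normal model with known σ², precisions add: τ_n = τ₀ + n/σ².
So 1/σ₀² = 1/4.8451 − 19/106.8 = 0.206394 − 0.177903 = 0.028491.
Hence σ₀² = 1/0.028491 ≈ 35.1.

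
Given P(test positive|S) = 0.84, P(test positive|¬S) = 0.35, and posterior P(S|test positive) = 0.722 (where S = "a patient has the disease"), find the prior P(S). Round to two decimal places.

P(S) = 0.52

Bayes' rule in odds form gives O(S|E) = O(S)·[P(E|S)/P(E|¬S)], hence O(S) = O(S|E)/LR.
Posterior odds = 0.722/(1−0.722) = 2.5971. LR = 0.84/0.35 = 2.4000.
Prior odds = 2.5971/2.4000 = 1.0821, so P(S) = 1.0821/(1+1.0821) ≈ 0.52.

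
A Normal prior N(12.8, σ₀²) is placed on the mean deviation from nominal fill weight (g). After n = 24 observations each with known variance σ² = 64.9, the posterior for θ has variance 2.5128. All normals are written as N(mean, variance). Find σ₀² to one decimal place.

σ₀² = 35.5

For the Normal–Normal model with known σ², precisions add: τ_n = τ₀ + n/σ².
So 1/σ₀² = 1/2.5128 − 24/64.9 = 0.397962 − 0.369800 = 0.028162.
Hence σ₀² = 1/0.028162 ≈ 35.5.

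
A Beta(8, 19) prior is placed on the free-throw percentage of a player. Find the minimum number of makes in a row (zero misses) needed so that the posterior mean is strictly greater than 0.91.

After k makes and 0 misses the posterior is Beta(8+k, 19), with mean (8+k)/(8+19+k).
Set (8+k)/(27+k) > 0.91 and solve: k > (0.91·27 − 8)/(1 − 0.91) = 184.111.
The smallest integer exceeding 184.111 is 185.

k = 185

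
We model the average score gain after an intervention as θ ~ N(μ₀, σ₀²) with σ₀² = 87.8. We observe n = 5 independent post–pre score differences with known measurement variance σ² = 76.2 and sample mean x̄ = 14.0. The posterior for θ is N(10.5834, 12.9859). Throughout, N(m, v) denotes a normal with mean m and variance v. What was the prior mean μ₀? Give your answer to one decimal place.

μ₀ = -9.1

With known observation variance, the Normal–Normal posterior has precision τ_n = τ₀ + n/σ² and mean μ_n = (τ₀μ₀ + (n/σ²)x̄)/τ_n.
Here τ₀ = 1/87.8 = 0.011390 and τ_data = 5/76.2 = 0.065617, so τ_n = 0.077007.
Rearranging for μ₀: μ₀ = (μ_n·τ_n − τ_data·x̄)/τ₀ = (10.5834·0.077007 − 0.065617·14.0) / 0.011390 = -0.103642/0.011390 ≈ -9.1.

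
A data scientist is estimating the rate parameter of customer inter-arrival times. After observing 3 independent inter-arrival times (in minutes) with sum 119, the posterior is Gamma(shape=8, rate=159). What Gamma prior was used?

For an exponential likelihood with a Gamma(α, β) prior on the rate, n observations with total T give posterior Gamma(α+n, β+T).
So α = 8 − 3 = 5 and β = 159 − 119 = 40.

Gamma(shape=5, rate=40)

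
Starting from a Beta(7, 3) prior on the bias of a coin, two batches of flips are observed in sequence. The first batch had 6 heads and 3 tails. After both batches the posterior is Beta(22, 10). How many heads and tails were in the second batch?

9 heads and 4 tails

Because Beta–binomial updating is additive in the counts, the combined data contributed (α_post−α_prior, β_post−β_prior) successes and failures.
Total across both batches: 22−7=15 heads, 10−3=7 tails.
Subtract the first batch: 15−6=9 heads and 7−3=4 tails.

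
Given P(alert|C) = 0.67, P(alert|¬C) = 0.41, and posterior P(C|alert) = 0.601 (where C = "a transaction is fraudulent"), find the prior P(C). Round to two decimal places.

P(C) = 0.48

In odds form, posterior odds = prior odds × likelihood ratio, so prior odds = posterior odds ÷ LR.
Posterior odds = 0.601/(1−0.601) = 1.5063. LR = 0.67/0.41 = 1.6341.
Prior odds = 1.5063/1.6341 = 0.9218, so P(C) = 0.9218/(1+0.9218) ≈ 0.48.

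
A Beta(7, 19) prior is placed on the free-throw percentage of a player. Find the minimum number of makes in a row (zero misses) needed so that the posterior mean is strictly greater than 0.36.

After k makes and 0 misses the posterior is Beta(7+k, 19), with mean (7+k)/(7+19+k).
Set (7+k)/(26+k) > 0.36 and solve: k > (0.36·26 − 7)/(1 − 0.36) = 3.688.
The smallest integer exceeding 3.688 is 4, and checking k=4: (11)/(30) = 0.3667 > 0.36.

k = 4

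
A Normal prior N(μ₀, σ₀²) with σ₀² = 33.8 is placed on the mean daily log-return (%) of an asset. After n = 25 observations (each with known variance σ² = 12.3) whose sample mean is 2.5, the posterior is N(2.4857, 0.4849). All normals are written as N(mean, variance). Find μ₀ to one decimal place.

With known observation variance, the Normal–Normal posterior has precision τ_n = τ₀ + n/σ² and mean μ_n = (τ₀μ₀ + (n/σ²)x̄)/τ_n.
Here τ₀ = 1/33.8 = 0.029586 and τ_data = 25/12.3 = 2.032520, so τ_n = 2.062106.
Rearranging for μ₀: μ₀ = (μ_n·τ_n − τ_data·x̄)/τ₀ = (2.4857·2.062106 − 2.032520·2.5) / 0.029586 = 0.044477/0.029586 ≈ 1.5.

μ₀ = 1.5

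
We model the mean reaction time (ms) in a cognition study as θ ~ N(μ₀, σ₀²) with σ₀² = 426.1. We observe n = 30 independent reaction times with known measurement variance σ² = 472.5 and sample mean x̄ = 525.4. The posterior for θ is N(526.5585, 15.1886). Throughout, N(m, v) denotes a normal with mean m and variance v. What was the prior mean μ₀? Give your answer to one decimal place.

The posterior mean is a precision-weighted average: μ_n = (τ₀μ₀ + τ_data·x̄)/(τ₀+τ_data), with τ₀=1/σ₀² and τ_data=n/σ².
Here τ₀ = 1/426.1 = 0.002347 and τ_data = 30/472.5 = 0.063492, so τ_n = 0.065839.
Rearranging for μ₀: μ₀ = (μ_n·τ_n − τ_data·x̄)/τ₀ = (526.5585·0.065839 − 0.063492·525.4) / 0.002347 = 1.309388/0.002347 ≈ 557.9.

μ₀ = 557.9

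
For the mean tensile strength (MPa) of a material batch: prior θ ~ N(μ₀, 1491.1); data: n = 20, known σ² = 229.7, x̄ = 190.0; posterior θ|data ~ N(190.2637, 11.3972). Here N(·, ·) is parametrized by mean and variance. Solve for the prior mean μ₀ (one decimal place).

μ₀ = 224.5

The posterior mean is a precision-weighted average: μ_n = (τ₀μ₀ + τ_data·x̄)/(τ₀+τ_data), with τ₀=1/σ₀² and τ_data=n/σ².
Here τ₀ = 1/1491.1 = 0.000671 and τ_data = 20/229.7 = 0.087070, so τ_n = 0.087741.
Rearranging for μ₀: μ₀ = (μ_n·τ_n − τ_data·x̄)/τ₀ = (190.2637·0.087741 − 0.087070·190.0) / 0.000671 = 0.150627/0.000671 ≈ 224.5.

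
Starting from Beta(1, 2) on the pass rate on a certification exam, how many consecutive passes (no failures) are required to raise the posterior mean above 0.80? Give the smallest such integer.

k = 8

After k passes and 0 failures the posterior is Beta(1+k, 2), with mean (1+k)/(1+2+k).
Set (1+k)/(3+k) > 0.80 and solve: k > (0.80·3 − 1)/(1 − 0.80) = 7.000.
The smallest integer exceeding 7.000 is 8, and checking k=8: (9)/(11) = 0.8182 > 0.80.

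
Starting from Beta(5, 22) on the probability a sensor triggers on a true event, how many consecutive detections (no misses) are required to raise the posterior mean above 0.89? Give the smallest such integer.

k = 174

After k detections and 0 misses the posterior is Beta(5+k, 22), with mean (5+k)/(5+22+k).
Set (5+k)/(27+k) > 0.89 and solve: k > (0.89·27 − 5)/(1 − 0.89) = 173.000.
The smallest integer exceeding 173.000 is 174.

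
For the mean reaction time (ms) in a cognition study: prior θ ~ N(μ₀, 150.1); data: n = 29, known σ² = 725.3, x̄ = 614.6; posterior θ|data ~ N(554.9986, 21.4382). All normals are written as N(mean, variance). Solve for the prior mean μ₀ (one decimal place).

μ₀ = 197.3

The posterior mean is a precision-weighted average: μ_n = (τ₀μ₀ + τ_data·x̄)/(τ₀+τ_data), with τ₀=1/σ₀² and τ_data=n/σ².
Here τ₀ = 1/150.1 = 0.006662 and τ_data = 29/725.3 = 0.039983, so τ_n = 0.046645.
Rearranging for μ₀: μ₀ = (μ_n·τ_n − τ_data·x̄)/τ₀ = (554.9986·0.046645 − 0.039983·614.6) / 0.006662 = 1.314358/0.006662 ≈ 197.3.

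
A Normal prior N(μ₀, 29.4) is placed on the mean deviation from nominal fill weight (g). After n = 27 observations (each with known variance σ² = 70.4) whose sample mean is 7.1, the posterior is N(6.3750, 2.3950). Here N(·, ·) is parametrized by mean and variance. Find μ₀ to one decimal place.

With known observation variance, the Normal–Normal posterior has precision τ_n = τ₀ + n/σ² and mean μ_n = (τ₀μ₀ + (n/σ²)x̄)/τ_n.
Here τ₀ = 1/29.4 = 0.034014 and τ_data = 27/70.4 = 0.383523, so τ_n = 0.417537.
Rearranging for μ₀: μ₀ = (μ_n·τ_n − τ_data·x̄)/τ₀ = (6.3750·0.417537 − 0.383523·7.1) / 0.034014 = -0.061215/0.034014 ≈ -1.8.

μ₀ = -1.8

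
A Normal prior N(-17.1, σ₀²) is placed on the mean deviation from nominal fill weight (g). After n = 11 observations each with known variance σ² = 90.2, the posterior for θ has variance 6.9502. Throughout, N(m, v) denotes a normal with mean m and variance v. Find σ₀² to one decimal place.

σ₀² = 45.6

Posterior precision equals prior precision plus data precision: 1/σ_n² = 1/σ₀² + n/σ².
So 1/σ₀² = 1/6.9502 − 11/90.2 = 0.143881 − 0.121951 = 0.021930.
Hence σ₀² = 1/0.021930 ≈ 45.6.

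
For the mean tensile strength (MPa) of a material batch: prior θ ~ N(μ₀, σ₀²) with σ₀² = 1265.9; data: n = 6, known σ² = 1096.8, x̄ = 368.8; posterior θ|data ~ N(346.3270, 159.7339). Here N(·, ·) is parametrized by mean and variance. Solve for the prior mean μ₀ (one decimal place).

μ₀ = 190.7

With known observation variance, the Normal–Normal posterior has precision τ_n = τ₀ + n/σ² and mean μ_n = (τ₀μ₀ + (n/σ²)x̄)/τ_n.
Here τ₀ = 1/1265.9 = 0.000790 and τ_data = 6/1096.8 = 0.005470, so τ_n = 0.006260.
Rearranging for μ₀: μ₀ = (μ_n·τ_n − τ_data·x̄)/τ₀ = (346.3270·0.006260 − 0.005470·368.8) / 0.000790 = 0.150671/0.000790 ≈ 190.7.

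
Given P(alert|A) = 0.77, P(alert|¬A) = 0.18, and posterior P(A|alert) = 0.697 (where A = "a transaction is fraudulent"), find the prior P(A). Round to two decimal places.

Bayes' rule in odds form gives O(A|E) = O(A)·[P(E|A)/P(E|¬A)], hence O(A) = O(A|E)/LR.
Posterior odds = 0.697/(1−0.697) = 2.3003. LR = 0.77/0.18 = 4.2778.
Prior odds = 2.3003/4.2778 = 0.5377, so P(A) = 0.5377/(1+0.5377) ≈ 0.35.

P(A) = 0.35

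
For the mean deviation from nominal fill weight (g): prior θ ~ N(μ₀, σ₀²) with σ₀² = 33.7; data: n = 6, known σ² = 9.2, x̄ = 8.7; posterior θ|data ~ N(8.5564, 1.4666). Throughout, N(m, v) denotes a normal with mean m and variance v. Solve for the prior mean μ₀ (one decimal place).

μ₀ = 5.4

The posterior mean is a precision-weighted average: μ_n = (τ₀μ₀ + τ_data·x̄)/(τ₀+τ_data), with τ₀=1/σ₀² and τ_data=n/σ².
Here τ₀ = 1/33.7 = 0.029674 and τ_data = 6/9.2 = 0.652174, so τ_n = 0.681848.
Rearranging for μ₀: μ₀ = (μ_n·τ_n − τ_data·x̄)/τ₀ = (8.5564·0.681848 − 0.652174·8.7) / 0.029674 = 0.160250/0.029674 ≈ 5.4.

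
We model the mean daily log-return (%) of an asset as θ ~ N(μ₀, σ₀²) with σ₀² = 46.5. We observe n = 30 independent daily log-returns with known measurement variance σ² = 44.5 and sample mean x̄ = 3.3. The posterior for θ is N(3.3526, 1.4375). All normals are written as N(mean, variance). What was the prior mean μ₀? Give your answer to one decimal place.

μ₀ = 5.0

With known observation variance, the Normal–Normal posterior has precision τ_n = τ₀ + n/σ² and mean μ_n = (τ₀μ₀ + (n/σ²)x̄)/τ_n.
Here τ₀ = 1/46.5 = 0.021505 and τ_data = 30/44.5 = 0.674157, so τ_n = 0.695662.
Rearranging for μ₀: μ₀ = (μ_n·τ_n − τ_data·x̄)/τ₀ = (3.3526·0.695662 − 0.674157·3.3) / 0.021505 = 0.107558/0.021505 ≈ 5.0.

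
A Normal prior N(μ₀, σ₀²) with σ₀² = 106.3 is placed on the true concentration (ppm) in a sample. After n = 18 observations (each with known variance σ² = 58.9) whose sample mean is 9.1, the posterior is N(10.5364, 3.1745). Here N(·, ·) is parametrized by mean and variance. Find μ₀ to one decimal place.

The posterior mean is a precision-weighted average: μ_n = (τ₀μ₀ + τ_data·x̄)/(τ₀+τ_data), with τ₀=1/σ₀² and τ_data=n/σ².
Here τ₀ = 1/106.3 = 0.009407 and τ_data = 18/58.9 = 0.305603, so τ_n = 0.315010.
Rearranging for μ₀: μ₀ = (μ_n·τ_n − τ_data·x̄)/τ₀ = (10.5364·0.315010 − 0.305603·9.1) / 0.009407 = 0.538084/0.009407 ≈ 57.2.

μ₀ = 57.2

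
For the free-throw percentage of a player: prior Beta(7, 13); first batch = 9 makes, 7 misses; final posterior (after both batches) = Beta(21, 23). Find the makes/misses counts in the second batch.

5 makes and 3 misses

Sequential conjugate updates are equivalent to a single update on the pooled data, so total successes = posterior α − prior α and total failures = posterior β − prior β.
Total across both batches: 21−7=14 makes, 23−13=10 misses.
Subtract the first batch: 14−9=5 makes and 10−7=3 misses.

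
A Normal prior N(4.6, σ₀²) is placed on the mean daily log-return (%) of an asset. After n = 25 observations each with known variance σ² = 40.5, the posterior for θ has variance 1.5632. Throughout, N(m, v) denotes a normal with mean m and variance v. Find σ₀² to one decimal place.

For the Normal–Normal model with known σ², precisions add: τ_n = τ₀ + n/σ².
So 1/σ₀² = 1/1.5632 − 25/40.5 = 0.639713 − 0.617284 = 0.022429.
Hence σ₀² = 1/0.022429 ≈ 44.6.

σ₀² = 44.6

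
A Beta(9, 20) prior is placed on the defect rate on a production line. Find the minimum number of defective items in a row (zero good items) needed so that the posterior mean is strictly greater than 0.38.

k = 4

After k defective items and 0 good items the posterior is Beta(9+k, 20), with mean (9+k)/(9+20+k).
Set (9+k)/(29+k) > 0.38 and solve: k > (0.38·29 − 9)/(1 − 0.38) = 3.258.
The smallest integer exceeding 3.258 is 4, and checking k=4: (13)/(33) = 0.3939 > 0.38.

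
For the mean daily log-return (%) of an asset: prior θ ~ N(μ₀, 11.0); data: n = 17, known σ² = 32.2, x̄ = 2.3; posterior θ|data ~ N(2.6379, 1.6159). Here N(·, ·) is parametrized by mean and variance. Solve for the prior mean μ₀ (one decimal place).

The posterior mean is a precision-weighted average: μ_n = (τ₀μ₀ + τ_data·x̄)/(τ₀+τ_data), with τ₀=1/σ₀² and τ_data=n/σ².
Here τ₀ = 1/11.0 = 0.090909 and τ_data = 17/32.2 = 0.527950, so τ_n = 0.618859.
Rearranging for μ₀: μ₀ = (μ_n·τ_n − τ_data·x̄)/τ₀ = (2.6379·0.618859 − 0.527950·2.3) / 0.090909 = 0.418203/0.090909 ≈ 4.6.

μ₀ = 4.6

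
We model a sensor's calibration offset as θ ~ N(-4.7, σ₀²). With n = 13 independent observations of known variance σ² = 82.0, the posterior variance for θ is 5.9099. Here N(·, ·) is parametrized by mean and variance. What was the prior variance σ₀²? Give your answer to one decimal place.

σ₀² = 93.7

For the Normal–Normal model with known σ², precisions add: τ_n = τ₀ + n/σ².
So 1/σ₀² = 1/5.9099 − 13/82.0 = 0.169208 − 0.158537 = 0.010671.
Hence σ₀² = 1/0.010671 ≈ 93.7.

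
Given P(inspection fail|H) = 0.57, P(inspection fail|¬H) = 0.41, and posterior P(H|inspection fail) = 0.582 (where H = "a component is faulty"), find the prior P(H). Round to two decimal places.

P(H) = 0.50

In odds form, posterior odds = prior odds × likelihood ratio, so prior odds = posterior odds ÷ LR.
Posterior odds = 0.582/(1−0.582) = 1.3923. LR = 0.57/0.41 = 1.3902.
Prior odds = 1.3923/1.3902 = 1.0015, so P(H) = 1.0015/(1+1.0015) ≈ 0.50.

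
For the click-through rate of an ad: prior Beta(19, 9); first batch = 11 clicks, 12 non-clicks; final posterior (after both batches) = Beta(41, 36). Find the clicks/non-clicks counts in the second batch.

11 clicks and 15 non-clicks

Because Beta–binomial updating is additive in the counts, the combined data contributed (α_post−α_prior, β_post−β_prior) successes and failures.
Total across both batches: 41−19=22 clicks, 36−9=27 non-clicks.
Subtract the first batch: 22−11=11 clicks and 27−12=15 non-clicks.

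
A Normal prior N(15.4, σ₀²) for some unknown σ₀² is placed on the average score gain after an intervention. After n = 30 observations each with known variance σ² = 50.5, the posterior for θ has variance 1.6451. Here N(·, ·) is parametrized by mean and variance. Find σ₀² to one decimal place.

σ₀² = 72.4

Posterior precision equals prior precision plus data precision: 1/σ_n² = 1/σ₀² + n/σ².
So 1/σ₀² = 1/1.6451 − 30/50.5 = 0.607866 − 0.594059 = 0.013807.
Hence σ₀² = 1/0.013807 ≈ 72.4.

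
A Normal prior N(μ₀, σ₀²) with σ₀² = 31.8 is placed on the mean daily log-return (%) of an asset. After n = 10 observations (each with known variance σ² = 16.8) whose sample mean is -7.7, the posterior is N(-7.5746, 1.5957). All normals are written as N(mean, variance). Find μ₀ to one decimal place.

μ₀ = -5.2

The posterior mean is a precision-weighted average: μ_n = (τ₀μ₀ + τ_data·x̄)/(τ₀+τ_data), with τ₀=1/σ₀² and τ_data=n/σ².
Here τ₀ = 1/31.8 = 0.031447 and τ_data = 10/16.8 = 0.595238, so τ_n = 0.626685.
Rearranging for μ₀: μ₀ = (μ_n·τ_n − τ_data·x̄)/τ₀ = (-7.5746·0.626685 − 0.595238·-7.7) / 0.031447 = -0.163556/0.031447 ≈ -5.2.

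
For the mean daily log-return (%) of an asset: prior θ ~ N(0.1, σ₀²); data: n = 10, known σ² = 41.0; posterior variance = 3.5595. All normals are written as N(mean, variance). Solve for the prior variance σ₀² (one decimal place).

For the Normal–Normal model with known σ², precisions add: τ_n = τ₀ + n/σ².
So 1/σ₀² = 1/3.5595 − 10/41.0 = 0.280938 − 0.243902 = 0.037036.
Hence σ₀² = 1/0.037036 ≈ 27.0.

σ₀² = 27.0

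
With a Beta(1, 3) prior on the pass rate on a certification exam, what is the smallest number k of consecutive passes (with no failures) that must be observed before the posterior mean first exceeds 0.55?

After k passes and 0 failures the posterior is Beta(1+k, 3), with mean (1+k)/(1+3+k).
Set (1+k)/(4+k) > 0.55 and solve: k > (0.55·4 − 1)/(1 − 0.55) = 2.667.
The smallest integer exceeding 2.667 is 3, and checking k=3: (4)/(7) = 0.5714 > 0.55.

k = 3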